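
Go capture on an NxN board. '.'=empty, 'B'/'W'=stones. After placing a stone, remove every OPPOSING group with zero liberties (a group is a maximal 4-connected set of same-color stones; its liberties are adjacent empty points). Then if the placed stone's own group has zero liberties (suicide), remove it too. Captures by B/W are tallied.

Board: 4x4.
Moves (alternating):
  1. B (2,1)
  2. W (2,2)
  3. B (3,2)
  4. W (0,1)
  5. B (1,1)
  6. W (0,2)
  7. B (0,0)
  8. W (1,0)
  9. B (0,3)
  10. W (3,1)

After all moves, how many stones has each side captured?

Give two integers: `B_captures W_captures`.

Answer: 0 1

Derivation:
Move 1: B@(2,1) -> caps B=0 W=0
Move 2: W@(2,2) -> caps B=0 W=0
Move 3: B@(3,2) -> caps B=0 W=0
Move 4: W@(0,1) -> caps B=0 W=0
Move 5: B@(1,1) -> caps B=0 W=0
Move 6: W@(0,2) -> caps B=0 W=0
Move 7: B@(0,0) -> caps B=0 W=0
Move 8: W@(1,0) -> caps B=0 W=1
Move 9: B@(0,3) -> caps B=0 W=1
Move 10: W@(3,1) -> caps B=0 W=1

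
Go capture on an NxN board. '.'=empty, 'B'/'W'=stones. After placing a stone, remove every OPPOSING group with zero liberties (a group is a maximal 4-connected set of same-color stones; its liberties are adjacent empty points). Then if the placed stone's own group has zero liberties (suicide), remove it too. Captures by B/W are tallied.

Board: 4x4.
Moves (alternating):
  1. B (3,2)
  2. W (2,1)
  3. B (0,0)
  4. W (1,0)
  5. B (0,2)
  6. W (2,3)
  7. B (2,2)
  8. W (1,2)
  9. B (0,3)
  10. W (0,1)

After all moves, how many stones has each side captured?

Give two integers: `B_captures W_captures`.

Move 1: B@(3,2) -> caps B=0 W=0
Move 2: W@(2,1) -> caps B=0 W=0
Move 3: B@(0,0) -> caps B=0 W=0
Move 4: W@(1,0) -> caps B=0 W=0
Move 5: B@(0,2) -> caps B=0 W=0
Move 6: W@(2,3) -> caps B=0 W=0
Move 7: B@(2,2) -> caps B=0 W=0
Move 8: W@(1,2) -> caps B=0 W=0
Move 9: B@(0,3) -> caps B=0 W=0
Move 10: W@(0,1) -> caps B=0 W=1

Answer: 0 1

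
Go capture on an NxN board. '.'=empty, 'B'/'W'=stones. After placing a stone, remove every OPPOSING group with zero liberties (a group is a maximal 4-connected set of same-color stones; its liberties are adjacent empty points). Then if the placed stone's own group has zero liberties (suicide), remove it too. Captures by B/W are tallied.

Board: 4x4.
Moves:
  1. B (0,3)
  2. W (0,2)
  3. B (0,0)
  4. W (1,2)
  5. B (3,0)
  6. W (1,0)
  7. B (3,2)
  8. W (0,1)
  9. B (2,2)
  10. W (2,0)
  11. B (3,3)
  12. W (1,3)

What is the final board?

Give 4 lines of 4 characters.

Answer: .WW.
W.WW
W.B.
B.BB

Derivation:
Move 1: B@(0,3) -> caps B=0 W=0
Move 2: W@(0,2) -> caps B=0 W=0
Move 3: B@(0,0) -> caps B=0 W=0
Move 4: W@(1,2) -> caps B=0 W=0
Move 5: B@(3,0) -> caps B=0 W=0
Move 6: W@(1,0) -> caps B=0 W=0
Move 7: B@(3,2) -> caps B=0 W=0
Move 8: W@(0,1) -> caps B=0 W=1
Move 9: B@(2,2) -> caps B=0 W=1
Move 10: W@(2,0) -> caps B=0 W=1
Move 11: B@(3,3) -> caps B=0 W=1
Move 12: W@(1,3) -> caps B=0 W=2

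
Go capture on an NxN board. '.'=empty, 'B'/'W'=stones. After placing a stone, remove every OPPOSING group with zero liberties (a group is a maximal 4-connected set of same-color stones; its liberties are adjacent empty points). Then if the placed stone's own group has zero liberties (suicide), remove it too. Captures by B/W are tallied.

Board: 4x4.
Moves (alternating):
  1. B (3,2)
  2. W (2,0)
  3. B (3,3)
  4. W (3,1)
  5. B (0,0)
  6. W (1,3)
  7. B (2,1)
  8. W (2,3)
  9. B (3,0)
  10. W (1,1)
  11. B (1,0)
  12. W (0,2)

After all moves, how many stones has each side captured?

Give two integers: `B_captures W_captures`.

Move 1: B@(3,2) -> caps B=0 W=0
Move 2: W@(2,0) -> caps B=0 W=0
Move 3: B@(3,3) -> caps B=0 W=0
Move 4: W@(3,1) -> caps B=0 W=0
Move 5: B@(0,0) -> caps B=0 W=0
Move 6: W@(1,3) -> caps B=0 W=0
Move 7: B@(2,1) -> caps B=0 W=0
Move 8: W@(2,3) -> caps B=0 W=0
Move 9: B@(3,0) -> caps B=1 W=0
Move 10: W@(1,1) -> caps B=1 W=0
Move 11: B@(1,0) -> caps B=2 W=0
Move 12: W@(0,2) -> caps B=2 W=0

Answer: 2 0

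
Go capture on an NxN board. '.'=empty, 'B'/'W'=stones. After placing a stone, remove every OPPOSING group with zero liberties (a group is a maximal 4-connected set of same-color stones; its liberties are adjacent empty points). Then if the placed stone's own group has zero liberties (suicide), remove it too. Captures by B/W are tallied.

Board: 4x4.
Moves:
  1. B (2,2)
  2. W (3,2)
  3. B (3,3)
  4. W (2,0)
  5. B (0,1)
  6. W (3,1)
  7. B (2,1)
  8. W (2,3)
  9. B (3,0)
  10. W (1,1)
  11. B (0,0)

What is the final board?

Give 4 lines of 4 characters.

Move 1: B@(2,2) -> caps B=0 W=0
Move 2: W@(3,2) -> caps B=0 W=0
Move 3: B@(3,3) -> caps B=0 W=0
Move 4: W@(2,0) -> caps B=0 W=0
Move 5: B@(0,1) -> caps B=0 W=0
Move 6: W@(3,1) -> caps B=0 W=0
Move 7: B@(2,1) -> caps B=0 W=0
Move 8: W@(2,3) -> caps B=0 W=1
Move 9: B@(3,0) -> caps B=0 W=1
Move 10: W@(1,1) -> caps B=0 W=1
Move 11: B@(0,0) -> caps B=0 W=1

Answer: BB..
.W..
WBBW
.WW.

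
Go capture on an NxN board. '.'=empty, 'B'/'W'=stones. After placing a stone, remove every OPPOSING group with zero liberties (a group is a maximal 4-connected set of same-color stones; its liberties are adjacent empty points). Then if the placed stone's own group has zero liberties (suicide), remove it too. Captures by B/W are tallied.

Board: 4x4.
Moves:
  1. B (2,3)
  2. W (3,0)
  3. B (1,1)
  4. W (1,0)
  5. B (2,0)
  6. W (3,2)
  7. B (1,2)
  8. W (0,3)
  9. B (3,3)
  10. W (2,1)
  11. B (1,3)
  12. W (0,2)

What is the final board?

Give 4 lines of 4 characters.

Answer: ..WW
WBBB
.W.B
W.WB

Derivation:
Move 1: B@(2,3) -> caps B=0 W=0
Move 2: W@(3,0) -> caps B=0 W=0
Move 3: B@(1,1) -> caps B=0 W=0
Move 4: W@(1,0) -> caps B=0 W=0
Move 5: B@(2,0) -> caps B=0 W=0
Move 6: W@(3,2) -> caps B=0 W=0
Move 7: B@(1,2) -> caps B=0 W=0
Move 8: W@(0,3) -> caps B=0 W=0
Move 9: B@(3,3) -> caps B=0 W=0
Move 10: W@(2,1) -> caps B=0 W=1
Move 11: B@(1,3) -> caps B=0 W=1
Move 12: W@(0,2) -> caps B=0 W=1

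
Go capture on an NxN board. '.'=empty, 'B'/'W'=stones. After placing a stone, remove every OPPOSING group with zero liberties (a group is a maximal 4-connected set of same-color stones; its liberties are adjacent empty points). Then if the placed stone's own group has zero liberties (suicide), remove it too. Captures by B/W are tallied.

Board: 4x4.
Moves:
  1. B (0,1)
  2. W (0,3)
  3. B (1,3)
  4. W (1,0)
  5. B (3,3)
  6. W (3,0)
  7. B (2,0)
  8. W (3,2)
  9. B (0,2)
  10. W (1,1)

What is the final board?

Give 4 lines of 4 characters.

Answer: .BB.
WW.B
B...
W.WB

Derivation:
Move 1: B@(0,1) -> caps B=0 W=0
Move 2: W@(0,3) -> caps B=0 W=0
Move 3: B@(1,3) -> caps B=0 W=0
Move 4: W@(1,0) -> caps B=0 W=0
Move 5: B@(3,3) -> caps B=0 W=0
Move 6: W@(3,0) -> caps B=0 W=0
Move 7: B@(2,0) -> caps B=0 W=0
Move 8: W@(3,2) -> caps B=0 W=0
Move 9: B@(0,2) -> caps B=1 W=0
Move 10: W@(1,1) -> caps B=1 W=0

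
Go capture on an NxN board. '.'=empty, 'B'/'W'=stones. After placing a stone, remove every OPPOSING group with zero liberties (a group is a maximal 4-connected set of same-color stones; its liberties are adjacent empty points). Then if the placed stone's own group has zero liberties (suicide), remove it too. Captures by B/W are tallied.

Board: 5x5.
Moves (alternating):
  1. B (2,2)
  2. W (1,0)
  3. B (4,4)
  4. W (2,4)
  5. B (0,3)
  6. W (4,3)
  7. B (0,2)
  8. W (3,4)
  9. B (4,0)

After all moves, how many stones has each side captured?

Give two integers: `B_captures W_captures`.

Move 1: B@(2,2) -> caps B=0 W=0
Move 2: W@(1,0) -> caps B=0 W=0
Move 3: B@(4,4) -> caps B=0 W=0
Move 4: W@(2,4) -> caps B=0 W=0
Move 5: B@(0,3) -> caps B=0 W=0
Move 6: W@(4,3) -> caps B=0 W=0
Move 7: B@(0,2) -> caps B=0 W=0
Move 8: W@(3,4) -> caps B=0 W=1
Move 9: B@(4,0) -> caps B=0 W=1

Answer: 0 1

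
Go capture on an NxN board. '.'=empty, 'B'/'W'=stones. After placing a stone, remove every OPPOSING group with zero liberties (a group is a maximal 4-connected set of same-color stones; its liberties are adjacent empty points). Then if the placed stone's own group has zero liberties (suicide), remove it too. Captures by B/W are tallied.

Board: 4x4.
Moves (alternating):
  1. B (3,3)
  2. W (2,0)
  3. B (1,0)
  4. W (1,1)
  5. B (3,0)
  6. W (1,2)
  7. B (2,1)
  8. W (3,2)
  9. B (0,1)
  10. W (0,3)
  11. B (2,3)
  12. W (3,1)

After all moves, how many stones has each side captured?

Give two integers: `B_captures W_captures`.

Answer: 1 0

Derivation:
Move 1: B@(3,3) -> caps B=0 W=0
Move 2: W@(2,0) -> caps B=0 W=0
Move 3: B@(1,0) -> caps B=0 W=0
Move 4: W@(1,1) -> caps B=0 W=0
Move 5: B@(3,0) -> caps B=0 W=0
Move 6: W@(1,2) -> caps B=0 W=0
Move 7: B@(2,1) -> caps B=1 W=0
Move 8: W@(3,2) -> caps B=1 W=0
Move 9: B@(0,1) -> caps B=1 W=0
Move 10: W@(0,3) -> caps B=1 W=0
Move 11: B@(2,3) -> caps B=1 W=0
Move 12: W@(3,1) -> caps B=1 W=0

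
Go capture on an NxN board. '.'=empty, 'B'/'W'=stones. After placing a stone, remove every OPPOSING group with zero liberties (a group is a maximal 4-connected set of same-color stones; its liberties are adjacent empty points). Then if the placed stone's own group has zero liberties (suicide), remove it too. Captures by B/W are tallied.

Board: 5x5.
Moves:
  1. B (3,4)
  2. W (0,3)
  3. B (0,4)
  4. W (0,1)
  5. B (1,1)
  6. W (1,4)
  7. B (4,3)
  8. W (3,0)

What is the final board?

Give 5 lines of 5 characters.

Move 1: B@(3,4) -> caps B=0 W=0
Move 2: W@(0,3) -> caps B=0 W=0
Move 3: B@(0,4) -> caps B=0 W=0
Move 4: W@(0,1) -> caps B=0 W=0
Move 5: B@(1,1) -> caps B=0 W=0
Move 6: W@(1,4) -> caps B=0 W=1
Move 7: B@(4,3) -> caps B=0 W=1
Move 8: W@(3,0) -> caps B=0 W=1

Answer: .W.W.
.B..W
.....
W...B
...B.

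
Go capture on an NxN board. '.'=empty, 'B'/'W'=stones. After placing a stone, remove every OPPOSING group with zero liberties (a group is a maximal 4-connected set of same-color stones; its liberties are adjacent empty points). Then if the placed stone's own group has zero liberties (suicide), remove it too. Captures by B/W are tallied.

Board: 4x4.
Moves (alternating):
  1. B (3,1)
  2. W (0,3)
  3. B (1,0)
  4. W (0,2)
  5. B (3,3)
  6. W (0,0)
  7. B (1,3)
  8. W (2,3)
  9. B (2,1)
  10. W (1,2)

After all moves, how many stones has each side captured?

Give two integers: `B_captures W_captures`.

Answer: 0 1

Derivation:
Move 1: B@(3,1) -> caps B=0 W=0
Move 2: W@(0,3) -> caps B=0 W=0
Move 3: B@(1,0) -> caps B=0 W=0
Move 4: W@(0,2) -> caps B=0 W=0
Move 5: B@(3,3) -> caps B=0 W=0
Move 6: W@(0,0) -> caps B=0 W=0
Move 7: B@(1,3) -> caps B=0 W=0
Move 8: W@(2,3) -> caps B=0 W=0
Move 9: B@(2,1) -> caps B=0 W=0
Move 10: W@(1,2) -> caps B=0 W=1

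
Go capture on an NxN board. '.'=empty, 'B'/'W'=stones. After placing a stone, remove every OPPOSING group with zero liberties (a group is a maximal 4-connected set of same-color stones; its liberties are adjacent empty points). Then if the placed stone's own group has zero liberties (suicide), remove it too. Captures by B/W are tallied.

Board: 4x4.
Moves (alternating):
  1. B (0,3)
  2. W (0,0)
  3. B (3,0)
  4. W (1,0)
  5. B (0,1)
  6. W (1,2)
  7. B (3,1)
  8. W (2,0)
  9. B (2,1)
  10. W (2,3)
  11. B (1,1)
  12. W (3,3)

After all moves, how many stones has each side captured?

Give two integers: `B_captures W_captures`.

Answer: 3 0

Derivation:
Move 1: B@(0,3) -> caps B=0 W=0
Move 2: W@(0,0) -> caps B=0 W=0
Move 3: B@(3,0) -> caps B=0 W=0
Move 4: W@(1,0) -> caps B=0 W=0
Move 5: B@(0,1) -> caps B=0 W=0
Move 6: W@(1,2) -> caps B=0 W=0
Move 7: B@(3,1) -> caps B=0 W=0
Move 8: W@(2,0) -> caps B=0 W=0
Move 9: B@(2,1) -> caps B=0 W=0
Move 10: W@(2,3) -> caps B=0 W=0
Move 11: B@(1,1) -> caps B=3 W=0
Move 12: W@(3,3) -> caps B=3 W=0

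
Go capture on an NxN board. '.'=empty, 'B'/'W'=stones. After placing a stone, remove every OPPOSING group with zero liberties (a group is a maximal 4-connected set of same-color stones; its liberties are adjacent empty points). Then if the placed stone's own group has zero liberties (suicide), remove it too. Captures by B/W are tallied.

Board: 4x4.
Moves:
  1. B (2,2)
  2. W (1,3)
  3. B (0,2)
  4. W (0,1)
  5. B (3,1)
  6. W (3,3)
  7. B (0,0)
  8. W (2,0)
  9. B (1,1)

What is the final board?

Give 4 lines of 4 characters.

Move 1: B@(2,2) -> caps B=0 W=0
Move 2: W@(1,3) -> caps B=0 W=0
Move 3: B@(0,2) -> caps B=0 W=0
Move 4: W@(0,1) -> caps B=0 W=0
Move 5: B@(3,1) -> caps B=0 W=0
Move 6: W@(3,3) -> caps B=0 W=0
Move 7: B@(0,0) -> caps B=0 W=0
Move 8: W@(2,0) -> caps B=0 W=0
Move 9: B@(1,1) -> caps B=1 W=0

Answer: B.B.
.B.W
W.B.
.B.W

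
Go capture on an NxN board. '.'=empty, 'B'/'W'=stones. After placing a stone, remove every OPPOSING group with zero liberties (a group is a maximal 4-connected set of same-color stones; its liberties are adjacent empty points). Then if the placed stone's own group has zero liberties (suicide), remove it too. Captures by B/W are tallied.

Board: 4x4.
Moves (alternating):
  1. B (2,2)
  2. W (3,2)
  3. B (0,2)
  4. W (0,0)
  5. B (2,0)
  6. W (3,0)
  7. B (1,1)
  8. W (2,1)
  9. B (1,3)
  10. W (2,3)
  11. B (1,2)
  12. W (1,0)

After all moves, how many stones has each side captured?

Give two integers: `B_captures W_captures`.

Answer: 0 1

Derivation:
Move 1: B@(2,2) -> caps B=0 W=0
Move 2: W@(3,2) -> caps B=0 W=0
Move 3: B@(0,2) -> caps B=0 W=0
Move 4: W@(0,0) -> caps B=0 W=0
Move 5: B@(2,0) -> caps B=0 W=0
Move 6: W@(3,0) -> caps B=0 W=0
Move 7: B@(1,1) -> caps B=0 W=0
Move 8: W@(2,1) -> caps B=0 W=0
Move 9: B@(1,3) -> caps B=0 W=0
Move 10: W@(2,3) -> caps B=0 W=0
Move 11: B@(1,2) -> caps B=0 W=0
Move 12: W@(1,0) -> caps B=0 W=1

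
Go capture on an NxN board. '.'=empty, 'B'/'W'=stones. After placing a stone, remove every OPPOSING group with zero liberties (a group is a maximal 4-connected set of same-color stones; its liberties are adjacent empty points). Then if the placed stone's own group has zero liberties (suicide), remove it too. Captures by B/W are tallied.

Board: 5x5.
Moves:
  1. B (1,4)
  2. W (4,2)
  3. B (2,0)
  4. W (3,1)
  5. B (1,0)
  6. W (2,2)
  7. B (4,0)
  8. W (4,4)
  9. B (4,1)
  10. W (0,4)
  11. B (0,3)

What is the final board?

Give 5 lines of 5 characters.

Answer: ...B.
B...B
B.W..
.W...
BBW.W

Derivation:
Move 1: B@(1,4) -> caps B=0 W=0
Move 2: W@(4,2) -> caps B=0 W=0
Move 3: B@(2,0) -> caps B=0 W=0
Move 4: W@(3,1) -> caps B=0 W=0
Move 5: B@(1,0) -> caps B=0 W=0
Move 6: W@(2,2) -> caps B=0 W=0
Move 7: B@(4,0) -> caps B=0 W=0
Move 8: W@(4,4) -> caps B=0 W=0
Move 9: B@(4,1) -> caps B=0 W=0
Move 10: W@(0,4) -> caps B=0 W=0
Move 11: B@(0,3) -> caps B=1 W=0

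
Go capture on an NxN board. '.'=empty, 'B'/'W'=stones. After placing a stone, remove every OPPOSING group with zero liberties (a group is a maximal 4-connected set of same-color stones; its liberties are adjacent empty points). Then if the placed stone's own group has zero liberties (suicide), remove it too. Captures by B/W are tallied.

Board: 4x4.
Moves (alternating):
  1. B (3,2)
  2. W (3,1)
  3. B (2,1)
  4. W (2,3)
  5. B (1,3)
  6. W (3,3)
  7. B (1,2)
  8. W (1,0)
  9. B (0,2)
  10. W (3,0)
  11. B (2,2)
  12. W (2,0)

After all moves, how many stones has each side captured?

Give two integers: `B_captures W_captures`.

Answer: 2 0

Derivation:
Move 1: B@(3,2) -> caps B=0 W=0
Move 2: W@(3,1) -> caps B=0 W=0
Move 3: B@(2,1) -> caps B=0 W=0
Move 4: W@(2,3) -> caps B=0 W=0
Move 5: B@(1,3) -> caps B=0 W=0
Move 6: W@(3,3) -> caps B=0 W=0
Move 7: B@(1,2) -> caps B=0 W=0
Move 8: W@(1,0) -> caps B=0 W=0
Move 9: B@(0,2) -> caps B=0 W=0
Move 10: W@(3,0) -> caps B=0 W=0
Move 11: B@(2,2) -> caps B=2 W=0
Move 12: W@(2,0) -> caps B=2 W=0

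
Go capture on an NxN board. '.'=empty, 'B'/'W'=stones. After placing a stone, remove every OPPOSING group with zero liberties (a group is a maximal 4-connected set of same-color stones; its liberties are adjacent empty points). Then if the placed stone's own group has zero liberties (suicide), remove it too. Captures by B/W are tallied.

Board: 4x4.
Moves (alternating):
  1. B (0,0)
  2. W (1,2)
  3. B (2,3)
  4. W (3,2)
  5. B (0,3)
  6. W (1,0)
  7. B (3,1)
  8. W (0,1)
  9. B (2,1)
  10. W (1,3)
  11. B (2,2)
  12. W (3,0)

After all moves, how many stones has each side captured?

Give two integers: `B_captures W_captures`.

Move 1: B@(0,0) -> caps B=0 W=0
Move 2: W@(1,2) -> caps B=0 W=0
Move 3: B@(2,3) -> caps B=0 W=0
Move 4: W@(3,2) -> caps B=0 W=0
Move 5: B@(0,3) -> caps B=0 W=0
Move 6: W@(1,0) -> caps B=0 W=0
Move 7: B@(3,1) -> caps B=0 W=0
Move 8: W@(0,1) -> caps B=0 W=1
Move 9: B@(2,1) -> caps B=0 W=1
Move 10: W@(1,3) -> caps B=0 W=1
Move 11: B@(2,2) -> caps B=0 W=1
Move 12: W@(3,0) -> caps B=0 W=1

Answer: 0 1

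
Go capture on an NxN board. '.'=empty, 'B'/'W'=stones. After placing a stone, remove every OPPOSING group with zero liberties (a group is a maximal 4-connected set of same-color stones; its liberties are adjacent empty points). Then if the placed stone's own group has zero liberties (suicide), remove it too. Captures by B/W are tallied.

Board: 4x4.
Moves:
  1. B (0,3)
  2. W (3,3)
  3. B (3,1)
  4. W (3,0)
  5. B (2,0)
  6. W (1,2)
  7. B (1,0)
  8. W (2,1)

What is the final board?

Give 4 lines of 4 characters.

Move 1: B@(0,3) -> caps B=0 W=0
Move 2: W@(3,3) -> caps B=0 W=0
Move 3: B@(3,1) -> caps B=0 W=0
Move 4: W@(3,0) -> caps B=0 W=0
Move 5: B@(2,0) -> caps B=1 W=0
Move 6: W@(1,2) -> caps B=1 W=0
Move 7: B@(1,0) -> caps B=1 W=0
Move 8: W@(2,1) -> caps B=1 W=0

Answer: ...B
B.W.
BW..
.B.W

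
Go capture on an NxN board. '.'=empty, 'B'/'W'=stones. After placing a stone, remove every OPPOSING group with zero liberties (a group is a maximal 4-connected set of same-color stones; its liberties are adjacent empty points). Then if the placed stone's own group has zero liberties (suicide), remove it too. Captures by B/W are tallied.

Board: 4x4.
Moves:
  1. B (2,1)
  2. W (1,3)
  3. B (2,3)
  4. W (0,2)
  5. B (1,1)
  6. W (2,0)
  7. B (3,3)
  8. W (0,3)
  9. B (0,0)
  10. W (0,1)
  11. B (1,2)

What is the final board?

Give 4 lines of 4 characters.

Move 1: B@(2,1) -> caps B=0 W=0
Move 2: W@(1,3) -> caps B=0 W=0
Move 3: B@(2,3) -> caps B=0 W=0
Move 4: W@(0,2) -> caps B=0 W=0
Move 5: B@(1,1) -> caps B=0 W=0
Move 6: W@(2,0) -> caps B=0 W=0
Move 7: B@(3,3) -> caps B=0 W=0
Move 8: W@(0,3) -> caps B=0 W=0
Move 9: B@(0,0) -> caps B=0 W=0
Move 10: W@(0,1) -> caps B=0 W=0
Move 11: B@(1,2) -> caps B=4 W=0

Answer: B...
.BB.
WB.B
...B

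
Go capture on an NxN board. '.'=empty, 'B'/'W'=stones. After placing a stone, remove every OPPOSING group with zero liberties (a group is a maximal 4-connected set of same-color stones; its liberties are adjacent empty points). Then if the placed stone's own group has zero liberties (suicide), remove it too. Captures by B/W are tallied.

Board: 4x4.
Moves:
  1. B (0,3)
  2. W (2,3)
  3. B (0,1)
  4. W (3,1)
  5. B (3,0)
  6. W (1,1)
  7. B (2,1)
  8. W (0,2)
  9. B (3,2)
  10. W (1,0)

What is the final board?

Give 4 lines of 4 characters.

Answer: .BWB
WW..
.B.W
B.B.

Derivation:
Move 1: B@(0,3) -> caps B=0 W=0
Move 2: W@(2,3) -> caps B=0 W=0
Move 3: B@(0,1) -> caps B=0 W=0
Move 4: W@(3,1) -> caps B=0 W=0
Move 5: B@(3,0) -> caps B=0 W=0
Move 6: W@(1,1) -> caps B=0 W=0
Move 7: B@(2,1) -> caps B=0 W=0
Move 8: W@(0,2) -> caps B=0 W=0
Move 9: B@(3,2) -> caps B=1 W=0
Move 10: W@(1,0) -> caps B=1 W=0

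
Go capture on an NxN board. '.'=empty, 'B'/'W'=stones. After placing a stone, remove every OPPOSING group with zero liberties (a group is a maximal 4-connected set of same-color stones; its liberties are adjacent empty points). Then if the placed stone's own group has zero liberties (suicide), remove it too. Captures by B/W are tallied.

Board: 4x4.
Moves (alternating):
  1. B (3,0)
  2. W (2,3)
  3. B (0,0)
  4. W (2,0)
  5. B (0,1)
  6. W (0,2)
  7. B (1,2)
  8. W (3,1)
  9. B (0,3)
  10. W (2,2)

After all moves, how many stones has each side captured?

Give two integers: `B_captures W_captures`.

Move 1: B@(3,0) -> caps B=0 W=0
Move 2: W@(2,3) -> caps B=0 W=0
Move 3: B@(0,0) -> caps B=0 W=0
Move 4: W@(2,0) -> caps B=0 W=0
Move 5: B@(0,1) -> caps B=0 W=0
Move 6: W@(0,2) -> caps B=0 W=0
Move 7: B@(1,2) -> caps B=0 W=0
Move 8: W@(3,1) -> caps B=0 W=1
Move 9: B@(0,3) -> caps B=1 W=1
Move 10: W@(2,2) -> caps B=1 W=1

Answer: 1 1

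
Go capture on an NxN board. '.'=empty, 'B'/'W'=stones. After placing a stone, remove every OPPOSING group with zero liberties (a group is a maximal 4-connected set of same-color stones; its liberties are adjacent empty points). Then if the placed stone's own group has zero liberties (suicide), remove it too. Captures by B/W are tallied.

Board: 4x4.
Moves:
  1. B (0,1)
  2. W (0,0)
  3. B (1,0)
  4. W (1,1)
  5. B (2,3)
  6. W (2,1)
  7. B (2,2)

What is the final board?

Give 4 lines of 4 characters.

Move 1: B@(0,1) -> caps B=0 W=0
Move 2: W@(0,0) -> caps B=0 W=0
Move 3: B@(1,0) -> caps B=1 W=0
Move 4: W@(1,1) -> caps B=1 W=0
Move 5: B@(2,3) -> caps B=1 W=0
Move 6: W@(2,1) -> caps B=1 W=0
Move 7: B@(2,2) -> caps B=1 W=0

Answer: .B..
BW..
.WBB
....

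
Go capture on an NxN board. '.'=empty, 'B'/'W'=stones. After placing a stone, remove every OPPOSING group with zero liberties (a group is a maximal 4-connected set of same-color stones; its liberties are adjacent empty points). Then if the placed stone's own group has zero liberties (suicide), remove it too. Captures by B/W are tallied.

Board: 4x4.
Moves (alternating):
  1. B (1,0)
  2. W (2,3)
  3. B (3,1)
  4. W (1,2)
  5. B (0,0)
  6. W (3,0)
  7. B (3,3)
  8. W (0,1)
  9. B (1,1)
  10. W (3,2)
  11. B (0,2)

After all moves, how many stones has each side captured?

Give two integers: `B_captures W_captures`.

Move 1: B@(1,0) -> caps B=0 W=0
Move 2: W@(2,3) -> caps B=0 W=0
Move 3: B@(3,1) -> caps B=0 W=0
Move 4: W@(1,2) -> caps B=0 W=0
Move 5: B@(0,0) -> caps B=0 W=0
Move 6: W@(3,0) -> caps B=0 W=0
Move 7: B@(3,3) -> caps B=0 W=0
Move 8: W@(0,1) -> caps B=0 W=0
Move 9: B@(1,1) -> caps B=0 W=0
Move 10: W@(3,2) -> caps B=0 W=1
Move 11: B@(0,2) -> caps B=1 W=1

Answer: 1 1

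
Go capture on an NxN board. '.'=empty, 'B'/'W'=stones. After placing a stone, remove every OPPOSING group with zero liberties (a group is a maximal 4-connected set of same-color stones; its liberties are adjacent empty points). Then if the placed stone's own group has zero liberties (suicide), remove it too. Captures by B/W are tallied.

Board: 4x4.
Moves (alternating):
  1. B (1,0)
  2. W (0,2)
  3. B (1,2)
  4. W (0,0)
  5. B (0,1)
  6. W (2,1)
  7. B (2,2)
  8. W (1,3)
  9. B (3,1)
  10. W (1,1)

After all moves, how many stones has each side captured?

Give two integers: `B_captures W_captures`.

Answer: 1 0

Derivation:
Move 1: B@(1,0) -> caps B=0 W=0
Move 2: W@(0,2) -> caps B=0 W=0
Move 3: B@(1,2) -> caps B=0 W=0
Move 4: W@(0,0) -> caps B=0 W=0
Move 5: B@(0,1) -> caps B=1 W=0
Move 6: W@(2,1) -> caps B=1 W=0
Move 7: B@(2,2) -> caps B=1 W=0
Move 8: W@(1,3) -> caps B=1 W=0
Move 9: B@(3,1) -> caps B=1 W=0
Move 10: W@(1,1) -> caps B=1 W=0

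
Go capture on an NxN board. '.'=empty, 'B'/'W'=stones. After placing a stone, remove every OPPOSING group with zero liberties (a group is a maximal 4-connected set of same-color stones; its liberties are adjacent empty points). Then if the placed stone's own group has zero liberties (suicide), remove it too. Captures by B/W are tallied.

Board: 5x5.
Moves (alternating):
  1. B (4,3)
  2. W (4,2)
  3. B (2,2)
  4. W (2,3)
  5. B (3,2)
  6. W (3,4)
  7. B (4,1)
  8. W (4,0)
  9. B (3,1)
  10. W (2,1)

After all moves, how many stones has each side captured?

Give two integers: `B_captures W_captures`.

Move 1: B@(4,3) -> caps B=0 W=0
Move 2: W@(4,2) -> caps B=0 W=0
Move 3: B@(2,2) -> caps B=0 W=0
Move 4: W@(2,3) -> caps B=0 W=0
Move 5: B@(3,2) -> caps B=0 W=0
Move 6: W@(3,4) -> caps B=0 W=0
Move 7: B@(4,1) -> caps B=1 W=0
Move 8: W@(4,0) -> caps B=1 W=0
Move 9: B@(3,1) -> caps B=1 W=0
Move 10: W@(2,1) -> caps B=1 W=0

Answer: 1 0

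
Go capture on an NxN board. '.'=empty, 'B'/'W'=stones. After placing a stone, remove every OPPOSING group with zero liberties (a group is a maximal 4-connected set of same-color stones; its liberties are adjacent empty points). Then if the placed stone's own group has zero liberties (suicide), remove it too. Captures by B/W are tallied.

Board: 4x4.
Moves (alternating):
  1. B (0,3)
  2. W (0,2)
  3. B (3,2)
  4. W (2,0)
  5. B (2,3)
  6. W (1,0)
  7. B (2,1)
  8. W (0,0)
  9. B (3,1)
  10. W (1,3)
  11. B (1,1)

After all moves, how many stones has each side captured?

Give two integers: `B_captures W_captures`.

Move 1: B@(0,3) -> caps B=0 W=0
Move 2: W@(0,2) -> caps B=0 W=0
Move 3: B@(3,2) -> caps B=0 W=0
Move 4: W@(2,0) -> caps B=0 W=0
Move 5: B@(2,3) -> caps B=0 W=0
Move 6: W@(1,0) -> caps B=0 W=0
Move 7: B@(2,1) -> caps B=0 W=0
Move 8: W@(0,0) -> caps B=0 W=0
Move 9: B@(3,1) -> caps B=0 W=0
Move 10: W@(1,3) -> caps B=0 W=1
Move 11: B@(1,1) -> caps B=0 W=1

Answer: 0 1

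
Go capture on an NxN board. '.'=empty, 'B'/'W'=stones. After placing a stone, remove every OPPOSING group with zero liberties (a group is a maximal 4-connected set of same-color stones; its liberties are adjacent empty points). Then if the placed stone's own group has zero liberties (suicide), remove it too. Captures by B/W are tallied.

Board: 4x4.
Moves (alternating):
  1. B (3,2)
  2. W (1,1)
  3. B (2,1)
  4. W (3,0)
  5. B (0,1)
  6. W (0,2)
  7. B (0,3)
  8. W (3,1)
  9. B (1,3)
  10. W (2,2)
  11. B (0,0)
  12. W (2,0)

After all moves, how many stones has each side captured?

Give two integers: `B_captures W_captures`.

Answer: 0 1

Derivation:
Move 1: B@(3,2) -> caps B=0 W=0
Move 2: W@(1,1) -> caps B=0 W=0
Move 3: B@(2,1) -> caps B=0 W=0
Move 4: W@(3,0) -> caps B=0 W=0
Move 5: B@(0,1) -> caps B=0 W=0
Move 6: W@(0,2) -> caps B=0 W=0
Move 7: B@(0,3) -> caps B=0 W=0
Move 8: W@(3,1) -> caps B=0 W=0
Move 9: B@(1,3) -> caps B=0 W=0
Move 10: W@(2,2) -> caps B=0 W=0
Move 11: B@(0,0) -> caps B=0 W=0
Move 12: W@(2,0) -> caps B=0 W=1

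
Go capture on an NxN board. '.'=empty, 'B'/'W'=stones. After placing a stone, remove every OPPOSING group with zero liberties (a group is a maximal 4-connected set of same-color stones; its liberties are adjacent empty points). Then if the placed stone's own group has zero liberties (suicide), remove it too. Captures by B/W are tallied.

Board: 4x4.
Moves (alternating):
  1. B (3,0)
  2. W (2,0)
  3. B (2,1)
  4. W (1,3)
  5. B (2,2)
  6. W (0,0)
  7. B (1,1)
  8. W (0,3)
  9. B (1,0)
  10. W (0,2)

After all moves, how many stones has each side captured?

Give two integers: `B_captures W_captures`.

Answer: 1 0

Derivation:
Move 1: B@(3,0) -> caps B=0 W=0
Move 2: W@(2,0) -> caps B=0 W=0
Move 3: B@(2,1) -> caps B=0 W=0
Move 4: W@(1,3) -> caps B=0 W=0
Move 5: B@(2,2) -> caps B=0 W=0
Move 6: W@(0,0) -> caps B=0 W=0
Move 7: B@(1,1) -> caps B=0 W=0
Move 8: W@(0,3) -> caps B=0 W=0
Move 9: B@(1,0) -> caps B=1 W=0
Move 10: W@(0,2) -> caps B=1 W=0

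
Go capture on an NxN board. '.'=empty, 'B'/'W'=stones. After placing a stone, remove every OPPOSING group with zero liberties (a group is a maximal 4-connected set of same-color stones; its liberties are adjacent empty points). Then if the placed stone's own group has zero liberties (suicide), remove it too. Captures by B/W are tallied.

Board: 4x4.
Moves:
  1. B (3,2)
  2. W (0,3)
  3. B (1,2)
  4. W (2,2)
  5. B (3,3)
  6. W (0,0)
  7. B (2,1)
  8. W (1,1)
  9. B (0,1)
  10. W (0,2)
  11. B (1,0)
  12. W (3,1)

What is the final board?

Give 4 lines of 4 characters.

Answer: W.WW
BWB.
.BW.
.WBB

Derivation:
Move 1: B@(3,2) -> caps B=0 W=0
Move 2: W@(0,3) -> caps B=0 W=0
Move 3: B@(1,2) -> caps B=0 W=0
Move 4: W@(2,2) -> caps B=0 W=0
Move 5: B@(3,3) -> caps B=0 W=0
Move 6: W@(0,0) -> caps B=0 W=0
Move 7: B@(2,1) -> caps B=0 W=0
Move 8: W@(1,1) -> caps B=0 W=0
Move 9: B@(0,1) -> caps B=0 W=0
Move 10: W@(0,2) -> caps B=0 W=1
Move 11: B@(1,0) -> caps B=0 W=1
Move 12: W@(3,1) -> caps B=0 W=1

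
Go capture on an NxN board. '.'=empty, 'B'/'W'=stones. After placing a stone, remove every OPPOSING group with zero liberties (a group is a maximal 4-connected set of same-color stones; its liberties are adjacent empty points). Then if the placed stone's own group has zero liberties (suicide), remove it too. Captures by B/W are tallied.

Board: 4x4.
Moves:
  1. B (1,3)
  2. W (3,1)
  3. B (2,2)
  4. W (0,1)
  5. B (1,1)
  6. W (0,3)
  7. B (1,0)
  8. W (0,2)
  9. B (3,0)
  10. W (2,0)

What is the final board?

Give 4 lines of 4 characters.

Move 1: B@(1,3) -> caps B=0 W=0
Move 2: W@(3,1) -> caps B=0 W=0
Move 3: B@(2,2) -> caps B=0 W=0
Move 4: W@(0,1) -> caps B=0 W=0
Move 5: B@(1,1) -> caps B=0 W=0
Move 6: W@(0,3) -> caps B=0 W=0
Move 7: B@(1,0) -> caps B=0 W=0
Move 8: W@(0,2) -> caps B=0 W=0
Move 9: B@(3,0) -> caps B=0 W=0
Move 10: W@(2,0) -> caps B=0 W=1

Answer: .WWW
BB.B
W.B.
.W..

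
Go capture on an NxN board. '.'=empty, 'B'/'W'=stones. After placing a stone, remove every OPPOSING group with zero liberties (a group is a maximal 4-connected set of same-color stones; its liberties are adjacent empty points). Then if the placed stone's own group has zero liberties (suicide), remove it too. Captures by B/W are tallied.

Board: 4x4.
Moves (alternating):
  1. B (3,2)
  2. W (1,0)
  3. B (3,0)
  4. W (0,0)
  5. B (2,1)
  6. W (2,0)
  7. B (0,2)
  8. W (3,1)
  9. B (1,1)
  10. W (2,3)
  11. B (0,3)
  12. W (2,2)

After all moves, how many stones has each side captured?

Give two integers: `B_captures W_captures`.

Move 1: B@(3,2) -> caps B=0 W=0
Move 2: W@(1,0) -> caps B=0 W=0
Move 3: B@(3,0) -> caps B=0 W=0
Move 4: W@(0,0) -> caps B=0 W=0
Move 5: B@(2,1) -> caps B=0 W=0
Move 6: W@(2,0) -> caps B=0 W=0
Move 7: B@(0,2) -> caps B=0 W=0
Move 8: W@(3,1) -> caps B=0 W=1
Move 9: B@(1,1) -> caps B=0 W=1
Move 10: W@(2,3) -> caps B=0 W=1
Move 11: B@(0,3) -> caps B=0 W=1
Move 12: W@(2,2) -> caps B=0 W=1

Answer: 0 1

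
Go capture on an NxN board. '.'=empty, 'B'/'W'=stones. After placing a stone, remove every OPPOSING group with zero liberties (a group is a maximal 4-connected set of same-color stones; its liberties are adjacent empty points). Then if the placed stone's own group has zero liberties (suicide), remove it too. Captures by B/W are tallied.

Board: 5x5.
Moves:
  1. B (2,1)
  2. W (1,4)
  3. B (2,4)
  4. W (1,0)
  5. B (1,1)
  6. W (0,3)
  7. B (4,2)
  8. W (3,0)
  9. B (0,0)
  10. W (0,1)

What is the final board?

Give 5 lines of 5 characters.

Answer: .W.W.
WB..W
.B..B
W....
..B..

Derivation:
Move 1: B@(2,1) -> caps B=0 W=0
Move 2: W@(1,4) -> caps B=0 W=0
Move 3: B@(2,4) -> caps B=0 W=0
Move 4: W@(1,0) -> caps B=0 W=0
Move 5: B@(1,1) -> caps B=0 W=0
Move 6: W@(0,3) -> caps B=0 W=0
Move 7: B@(4,2) -> caps B=0 W=0
Move 8: W@(3,0) -> caps B=0 W=0
Move 9: B@(0,0) -> caps B=0 W=0
Move 10: W@(0,1) -> caps B=0 W=1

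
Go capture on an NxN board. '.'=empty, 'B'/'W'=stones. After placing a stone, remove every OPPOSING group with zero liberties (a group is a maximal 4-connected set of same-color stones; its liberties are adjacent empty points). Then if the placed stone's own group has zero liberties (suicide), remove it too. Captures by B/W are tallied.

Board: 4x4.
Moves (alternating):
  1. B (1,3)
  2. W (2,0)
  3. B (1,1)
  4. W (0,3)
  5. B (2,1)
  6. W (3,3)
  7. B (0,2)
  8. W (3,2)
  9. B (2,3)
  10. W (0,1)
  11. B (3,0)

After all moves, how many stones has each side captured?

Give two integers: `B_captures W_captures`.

Move 1: B@(1,3) -> caps B=0 W=0
Move 2: W@(2,0) -> caps B=0 W=0
Move 3: B@(1,1) -> caps B=0 W=0
Move 4: W@(0,3) -> caps B=0 W=0
Move 5: B@(2,1) -> caps B=0 W=0
Move 6: W@(3,3) -> caps B=0 W=0
Move 7: B@(0,2) -> caps B=1 W=0
Move 8: W@(3,2) -> caps B=1 W=0
Move 9: B@(2,3) -> caps B=1 W=0
Move 10: W@(0,1) -> caps B=1 W=0
Move 11: B@(3,0) -> caps B=1 W=0

Answer: 1 0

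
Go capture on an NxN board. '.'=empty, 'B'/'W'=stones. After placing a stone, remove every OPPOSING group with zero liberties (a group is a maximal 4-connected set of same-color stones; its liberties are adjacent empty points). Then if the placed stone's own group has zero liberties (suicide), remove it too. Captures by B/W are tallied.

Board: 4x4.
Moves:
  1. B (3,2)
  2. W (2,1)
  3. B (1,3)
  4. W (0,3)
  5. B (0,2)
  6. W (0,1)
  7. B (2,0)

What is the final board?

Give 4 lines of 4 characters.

Answer: .WB.
...B
BW..
..B.

Derivation:
Move 1: B@(3,2) -> caps B=0 W=0
Move 2: W@(2,1) -> caps B=0 W=0
Move 3: B@(1,3) -> caps B=0 W=0
Move 4: W@(0,3) -> caps B=0 W=0
Move 5: B@(0,2) -> caps B=1 W=0
Move 6: W@(0,1) -> caps B=1 W=0
Move 7: B@(2,0) -> caps B=1 W=0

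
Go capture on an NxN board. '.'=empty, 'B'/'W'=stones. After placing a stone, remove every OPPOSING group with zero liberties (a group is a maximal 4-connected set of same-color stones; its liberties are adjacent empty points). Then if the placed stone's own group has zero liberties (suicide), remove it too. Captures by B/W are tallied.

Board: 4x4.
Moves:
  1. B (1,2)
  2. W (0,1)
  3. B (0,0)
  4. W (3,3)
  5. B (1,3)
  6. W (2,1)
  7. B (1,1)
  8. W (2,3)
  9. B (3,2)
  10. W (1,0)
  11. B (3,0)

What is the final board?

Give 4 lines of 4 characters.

Move 1: B@(1,2) -> caps B=0 W=0
Move 2: W@(0,1) -> caps B=0 W=0
Move 3: B@(0,0) -> caps B=0 W=0
Move 4: W@(3,3) -> caps B=0 W=0
Move 5: B@(1,3) -> caps B=0 W=0
Move 6: W@(2,1) -> caps B=0 W=0
Move 7: B@(1,1) -> caps B=0 W=0
Move 8: W@(2,3) -> caps B=0 W=0
Move 9: B@(3,2) -> caps B=0 W=0
Move 10: W@(1,0) -> caps B=0 W=1
Move 11: B@(3,0) -> caps B=0 W=1

Answer: .W..
WBBB
.W.W
B.BW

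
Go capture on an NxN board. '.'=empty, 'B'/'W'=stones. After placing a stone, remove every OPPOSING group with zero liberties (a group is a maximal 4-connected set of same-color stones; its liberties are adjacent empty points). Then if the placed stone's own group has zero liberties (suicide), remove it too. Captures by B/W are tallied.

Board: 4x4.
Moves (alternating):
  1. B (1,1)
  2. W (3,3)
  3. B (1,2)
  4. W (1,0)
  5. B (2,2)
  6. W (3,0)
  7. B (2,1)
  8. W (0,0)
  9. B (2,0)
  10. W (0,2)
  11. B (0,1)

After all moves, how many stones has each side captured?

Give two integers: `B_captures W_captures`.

Answer: 2 0

Derivation:
Move 1: B@(1,1) -> caps B=0 W=0
Move 2: W@(3,3) -> caps B=0 W=0
Move 3: B@(1,2) -> caps B=0 W=0
Move 4: W@(1,0) -> caps B=0 W=0
Move 5: B@(2,2) -> caps B=0 W=0
Move 6: W@(3,0) -> caps B=0 W=0
Move 7: B@(2,1) -> caps B=0 W=0
Move 8: W@(0,0) -> caps B=0 W=0
Move 9: B@(2,0) -> caps B=0 W=0
Move 10: W@(0,2) -> caps B=0 W=0
Move 11: B@(0,1) -> caps B=2 W=0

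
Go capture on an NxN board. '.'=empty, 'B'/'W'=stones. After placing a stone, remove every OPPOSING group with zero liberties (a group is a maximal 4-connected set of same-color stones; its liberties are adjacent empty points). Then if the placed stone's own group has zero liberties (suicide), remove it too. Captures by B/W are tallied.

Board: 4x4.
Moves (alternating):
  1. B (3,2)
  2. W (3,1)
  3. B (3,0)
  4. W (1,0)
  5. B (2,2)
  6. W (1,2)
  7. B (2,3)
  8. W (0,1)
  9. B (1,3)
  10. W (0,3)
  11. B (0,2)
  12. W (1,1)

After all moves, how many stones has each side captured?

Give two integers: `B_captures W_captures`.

Move 1: B@(3,2) -> caps B=0 W=0
Move 2: W@(3,1) -> caps B=0 W=0
Move 3: B@(3,0) -> caps B=0 W=0
Move 4: W@(1,0) -> caps B=0 W=0
Move 5: B@(2,2) -> caps B=0 W=0
Move 6: W@(1,2) -> caps B=0 W=0
Move 7: B@(2,3) -> caps B=0 W=0
Move 8: W@(0,1) -> caps B=0 W=0
Move 9: B@(1,3) -> caps B=0 W=0
Move 10: W@(0,3) -> caps B=0 W=0
Move 11: B@(0,2) -> caps B=1 W=0
Move 12: W@(1,1) -> caps B=1 W=0

Answer: 1 0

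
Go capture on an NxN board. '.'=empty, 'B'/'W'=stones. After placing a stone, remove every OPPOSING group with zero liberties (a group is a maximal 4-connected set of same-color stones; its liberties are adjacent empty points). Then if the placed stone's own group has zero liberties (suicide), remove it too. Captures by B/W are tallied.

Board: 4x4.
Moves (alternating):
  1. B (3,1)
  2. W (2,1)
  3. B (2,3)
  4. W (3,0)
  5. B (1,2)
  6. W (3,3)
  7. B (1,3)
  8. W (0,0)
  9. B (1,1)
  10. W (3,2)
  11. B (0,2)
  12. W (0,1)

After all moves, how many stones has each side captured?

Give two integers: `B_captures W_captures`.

Answer: 0 1

Derivation:
Move 1: B@(3,1) -> caps B=0 W=0
Move 2: W@(2,1) -> caps B=0 W=0
Move 3: B@(2,3) -> caps B=0 W=0
Move 4: W@(3,0) -> caps B=0 W=0
Move 5: B@(1,2) -> caps B=0 W=0
Move 6: W@(3,3) -> caps B=0 W=0
Move 7: B@(1,3) -> caps B=0 W=0
Move 8: W@(0,0) -> caps B=0 W=0
Move 9: B@(1,1) -> caps B=0 W=0
Move 10: W@(3,2) -> caps B=0 W=1
Move 11: B@(0,2) -> caps B=0 W=1
Move 12: W@(0,1) -> caps B=0 W=1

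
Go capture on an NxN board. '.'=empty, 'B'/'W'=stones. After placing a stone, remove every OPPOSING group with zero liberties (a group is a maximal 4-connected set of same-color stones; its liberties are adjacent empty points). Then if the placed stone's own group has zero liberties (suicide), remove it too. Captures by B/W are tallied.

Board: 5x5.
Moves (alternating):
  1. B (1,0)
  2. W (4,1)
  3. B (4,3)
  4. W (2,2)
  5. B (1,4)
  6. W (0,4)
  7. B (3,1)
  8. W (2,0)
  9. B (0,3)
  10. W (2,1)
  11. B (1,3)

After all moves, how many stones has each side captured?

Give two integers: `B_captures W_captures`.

Answer: 1 0

Derivation:
Move 1: B@(1,0) -> caps B=0 W=0
Move 2: W@(4,1) -> caps B=0 W=0
Move 3: B@(4,3) -> caps B=0 W=0
Move 4: W@(2,2) -> caps B=0 W=0
Move 5: B@(1,4) -> caps B=0 W=0
Move 6: W@(0,4) -> caps B=0 W=0
Move 7: B@(3,1) -> caps B=0 W=0
Move 8: W@(2,0) -> caps B=0 W=0
Move 9: B@(0,3) -> caps B=1 W=0
Move 10: W@(2,1) -> caps B=1 W=0
Move 11: B@(1,3) -> caps B=1 W=0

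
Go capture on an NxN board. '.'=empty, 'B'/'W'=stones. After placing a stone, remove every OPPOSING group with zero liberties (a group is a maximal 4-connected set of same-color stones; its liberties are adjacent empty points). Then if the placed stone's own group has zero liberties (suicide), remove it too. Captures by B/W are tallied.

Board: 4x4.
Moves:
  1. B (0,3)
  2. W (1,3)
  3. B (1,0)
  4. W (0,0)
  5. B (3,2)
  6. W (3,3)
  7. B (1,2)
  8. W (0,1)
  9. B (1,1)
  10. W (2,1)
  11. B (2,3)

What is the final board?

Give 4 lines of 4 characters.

Answer: WW.B
BBB.
.W.B
..B.

Derivation:
Move 1: B@(0,3) -> caps B=0 W=0
Move 2: W@(1,3) -> caps B=0 W=0
Move 3: B@(1,0) -> caps B=0 W=0
Move 4: W@(0,0) -> caps B=0 W=0
Move 5: B@(3,2) -> caps B=0 W=0
Move 6: W@(3,3) -> caps B=0 W=0
Move 7: B@(1,2) -> caps B=0 W=0
Move 8: W@(0,1) -> caps B=0 W=0
Move 9: B@(1,1) -> caps B=0 W=0
Move 10: W@(2,1) -> caps B=0 W=0
Move 11: B@(2,3) -> caps B=2 W=0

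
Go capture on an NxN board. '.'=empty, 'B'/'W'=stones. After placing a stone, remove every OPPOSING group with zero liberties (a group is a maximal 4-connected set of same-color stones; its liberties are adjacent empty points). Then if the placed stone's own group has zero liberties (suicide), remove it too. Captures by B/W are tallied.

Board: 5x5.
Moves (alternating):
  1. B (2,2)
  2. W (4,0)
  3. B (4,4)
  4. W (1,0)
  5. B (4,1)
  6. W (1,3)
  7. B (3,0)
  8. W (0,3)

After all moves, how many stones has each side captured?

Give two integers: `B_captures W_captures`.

Answer: 1 0

Derivation:
Move 1: B@(2,2) -> caps B=0 W=0
Move 2: W@(4,0) -> caps B=0 W=0
Move 3: B@(4,4) -> caps B=0 W=0
Move 4: W@(1,0) -> caps B=0 W=0
Move 5: B@(4,1) -> caps B=0 W=0
Move 6: W@(1,3) -> caps B=0 W=0
Move 7: B@(3,0) -> caps B=1 W=0
Move 8: W@(0,3) -> caps B=1 W=0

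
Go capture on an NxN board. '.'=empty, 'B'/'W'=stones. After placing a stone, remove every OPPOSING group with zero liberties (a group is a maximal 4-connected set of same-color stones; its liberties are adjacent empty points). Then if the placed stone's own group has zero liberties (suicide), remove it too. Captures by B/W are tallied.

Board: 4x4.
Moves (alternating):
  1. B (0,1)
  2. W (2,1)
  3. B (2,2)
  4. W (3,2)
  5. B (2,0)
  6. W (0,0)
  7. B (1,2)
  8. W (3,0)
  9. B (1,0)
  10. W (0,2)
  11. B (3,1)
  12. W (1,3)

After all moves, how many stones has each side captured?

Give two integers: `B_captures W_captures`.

Move 1: B@(0,1) -> caps B=0 W=0
Move 2: W@(2,1) -> caps B=0 W=0
Move 3: B@(2,2) -> caps B=0 W=0
Move 4: W@(3,2) -> caps B=0 W=0
Move 5: B@(2,0) -> caps B=0 W=0
Move 6: W@(0,0) -> caps B=0 W=0
Move 7: B@(1,2) -> caps B=0 W=0
Move 8: W@(3,0) -> caps B=0 W=0
Move 9: B@(1,0) -> caps B=1 W=0
Move 10: W@(0,2) -> caps B=1 W=0
Move 11: B@(3,1) -> caps B=2 W=0
Move 12: W@(1,3) -> caps B=2 W=0

Answer: 2 0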